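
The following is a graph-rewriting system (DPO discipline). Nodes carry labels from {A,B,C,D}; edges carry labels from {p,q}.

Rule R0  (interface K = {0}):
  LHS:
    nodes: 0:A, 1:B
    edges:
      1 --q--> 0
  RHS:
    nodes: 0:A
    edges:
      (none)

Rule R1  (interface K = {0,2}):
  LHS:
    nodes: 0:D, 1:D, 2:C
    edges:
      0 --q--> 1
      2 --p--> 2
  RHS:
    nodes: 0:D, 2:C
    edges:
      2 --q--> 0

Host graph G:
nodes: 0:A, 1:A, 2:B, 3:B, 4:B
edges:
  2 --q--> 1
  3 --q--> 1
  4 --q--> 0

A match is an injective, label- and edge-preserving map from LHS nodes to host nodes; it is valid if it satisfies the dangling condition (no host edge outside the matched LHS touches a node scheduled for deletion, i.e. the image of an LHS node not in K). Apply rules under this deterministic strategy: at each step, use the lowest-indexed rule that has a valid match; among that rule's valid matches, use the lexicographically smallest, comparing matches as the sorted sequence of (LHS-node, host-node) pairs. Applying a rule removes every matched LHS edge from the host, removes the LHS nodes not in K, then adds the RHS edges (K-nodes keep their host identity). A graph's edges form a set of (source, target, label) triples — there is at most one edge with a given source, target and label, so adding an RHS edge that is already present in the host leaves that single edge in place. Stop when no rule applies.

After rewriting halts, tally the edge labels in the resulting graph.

[0] host  ⇒  5 nodes, 3 edges  {2-q->1 3-q->1 4-q->0}
[1] R0 @ {0↦0, 1↦4}  ⇒  4 nodes, 2 edges  {2-q->1 3-q->1}
[2] R0 @ {0↦1, 1↦2}  ⇒  3 nodes, 1 edges  {3-q->1}
[3] R0 @ {0↦1, 1↦3}  ⇒  2 nodes, 0 edges  {∅}
normal form: no rule applies after step 3
NF edges: []

Answer: (no edges)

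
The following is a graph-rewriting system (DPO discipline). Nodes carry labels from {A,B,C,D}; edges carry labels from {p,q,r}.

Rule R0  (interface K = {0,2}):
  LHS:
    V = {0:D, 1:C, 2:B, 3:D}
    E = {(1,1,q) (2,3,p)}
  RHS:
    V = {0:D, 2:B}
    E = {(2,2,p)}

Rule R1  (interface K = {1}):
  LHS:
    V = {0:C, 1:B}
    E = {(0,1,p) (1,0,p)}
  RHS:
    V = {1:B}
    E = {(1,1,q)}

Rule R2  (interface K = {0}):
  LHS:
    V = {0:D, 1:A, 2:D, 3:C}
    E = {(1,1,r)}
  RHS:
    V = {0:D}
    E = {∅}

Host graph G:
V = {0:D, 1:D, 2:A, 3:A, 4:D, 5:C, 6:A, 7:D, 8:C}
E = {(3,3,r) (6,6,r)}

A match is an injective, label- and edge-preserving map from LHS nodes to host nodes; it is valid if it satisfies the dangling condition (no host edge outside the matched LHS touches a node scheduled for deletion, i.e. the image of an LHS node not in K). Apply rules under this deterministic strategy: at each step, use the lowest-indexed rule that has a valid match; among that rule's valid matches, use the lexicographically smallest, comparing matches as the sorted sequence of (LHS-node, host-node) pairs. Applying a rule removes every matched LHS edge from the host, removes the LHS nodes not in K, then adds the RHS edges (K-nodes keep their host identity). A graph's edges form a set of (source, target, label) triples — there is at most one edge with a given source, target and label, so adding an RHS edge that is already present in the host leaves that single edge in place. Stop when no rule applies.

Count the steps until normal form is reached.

[0] host  ⇒  9 nodes, 2 edges  {3-r->3 6-r->6}
[1] R2 @ {0↦0, 1↦3, 2↦1, 3↦5}  ⇒  6 nodes, 1 edges  {6-r->6}
[2] R2 @ {0↦0, 1↦6, 2↦4, 3↦8}  ⇒  3 nodes, 0 edges  {∅}
halt: no rule applies after step 2

Answer: 2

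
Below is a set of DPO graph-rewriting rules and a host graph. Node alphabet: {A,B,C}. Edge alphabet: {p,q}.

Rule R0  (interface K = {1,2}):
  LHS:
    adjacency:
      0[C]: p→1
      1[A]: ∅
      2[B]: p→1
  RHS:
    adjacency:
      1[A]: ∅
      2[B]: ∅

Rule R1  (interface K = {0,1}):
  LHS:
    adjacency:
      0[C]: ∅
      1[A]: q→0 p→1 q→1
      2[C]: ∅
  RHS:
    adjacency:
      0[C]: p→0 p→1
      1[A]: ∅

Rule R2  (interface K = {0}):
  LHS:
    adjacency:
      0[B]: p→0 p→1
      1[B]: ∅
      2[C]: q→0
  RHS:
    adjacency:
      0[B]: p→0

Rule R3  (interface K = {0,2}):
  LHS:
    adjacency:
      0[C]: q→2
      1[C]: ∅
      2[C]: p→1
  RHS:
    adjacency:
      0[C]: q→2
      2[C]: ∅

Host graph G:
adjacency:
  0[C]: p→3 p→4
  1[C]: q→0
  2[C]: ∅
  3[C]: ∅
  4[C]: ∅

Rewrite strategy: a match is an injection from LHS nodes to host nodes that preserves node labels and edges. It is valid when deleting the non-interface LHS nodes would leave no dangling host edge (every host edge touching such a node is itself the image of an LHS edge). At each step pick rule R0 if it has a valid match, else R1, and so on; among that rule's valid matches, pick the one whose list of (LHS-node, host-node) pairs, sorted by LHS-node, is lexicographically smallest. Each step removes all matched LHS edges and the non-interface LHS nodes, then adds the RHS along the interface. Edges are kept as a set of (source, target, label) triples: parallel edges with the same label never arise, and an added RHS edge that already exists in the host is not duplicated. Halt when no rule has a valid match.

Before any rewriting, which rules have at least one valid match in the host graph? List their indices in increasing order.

Answer: [R3]

Derivation:
R0: no valid match — LHS pattern not found
R1: no valid match — LHS pattern not found
R2: no valid match — LHS pattern not found
R3: 2 valid matches — {0↦1, 1↦3, 2↦0}, {0↦1, 1↦4, 2↦0}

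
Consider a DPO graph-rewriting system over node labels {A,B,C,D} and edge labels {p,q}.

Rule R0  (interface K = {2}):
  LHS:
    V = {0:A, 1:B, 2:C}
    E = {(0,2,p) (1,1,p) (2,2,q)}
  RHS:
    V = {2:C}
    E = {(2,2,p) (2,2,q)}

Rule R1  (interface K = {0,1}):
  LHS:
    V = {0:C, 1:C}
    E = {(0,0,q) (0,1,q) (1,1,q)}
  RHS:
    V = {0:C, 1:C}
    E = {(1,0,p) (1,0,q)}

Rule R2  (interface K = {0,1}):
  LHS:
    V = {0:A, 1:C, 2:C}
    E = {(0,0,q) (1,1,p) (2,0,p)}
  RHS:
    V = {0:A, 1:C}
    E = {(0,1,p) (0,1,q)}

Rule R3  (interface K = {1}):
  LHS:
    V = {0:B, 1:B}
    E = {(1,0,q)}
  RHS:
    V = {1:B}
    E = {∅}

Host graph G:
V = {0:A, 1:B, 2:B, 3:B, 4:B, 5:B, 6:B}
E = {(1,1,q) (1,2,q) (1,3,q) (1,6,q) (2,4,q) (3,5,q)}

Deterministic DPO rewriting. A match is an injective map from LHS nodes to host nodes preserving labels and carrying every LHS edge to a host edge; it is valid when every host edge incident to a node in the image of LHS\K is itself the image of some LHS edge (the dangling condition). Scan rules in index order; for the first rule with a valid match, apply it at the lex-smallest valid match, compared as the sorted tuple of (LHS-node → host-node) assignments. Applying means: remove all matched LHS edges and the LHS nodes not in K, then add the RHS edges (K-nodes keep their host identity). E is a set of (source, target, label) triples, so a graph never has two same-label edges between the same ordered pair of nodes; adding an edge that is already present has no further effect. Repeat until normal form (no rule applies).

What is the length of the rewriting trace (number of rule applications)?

Answer: 5

Rewrite trace:
[0] host  ⇒  7 nodes, 6 edges  {1-q->1 1-q->2 1-q->3 1-q->6 2-q->4 3-q->5}
[1] R3 @ {0↦4, 1↦2}  ⇒  6 nodes, 5 edges  {1-q->1 1-q->2 1-q->3 1-q->6 3-q->5}
[2] R3 @ {0↦2, 1↦1}  ⇒  5 nodes, 4 edges  {1-q->1 1-q->3 1-q->6 3-q->5}
[3] R3 @ {0↦5, 1↦3}  ⇒  4 nodes, 3 edges  {1-q->1 1-q->3 1-q->6}
[4] R3 @ {0↦3, 1↦1}  ⇒  3 nodes, 2 edges  {1-q->1 1-q->6}
[5] R3 @ {0↦6, 1↦1}  ⇒  2 nodes, 1 edges  {1-q->1}
normal form: no rule applies after step 5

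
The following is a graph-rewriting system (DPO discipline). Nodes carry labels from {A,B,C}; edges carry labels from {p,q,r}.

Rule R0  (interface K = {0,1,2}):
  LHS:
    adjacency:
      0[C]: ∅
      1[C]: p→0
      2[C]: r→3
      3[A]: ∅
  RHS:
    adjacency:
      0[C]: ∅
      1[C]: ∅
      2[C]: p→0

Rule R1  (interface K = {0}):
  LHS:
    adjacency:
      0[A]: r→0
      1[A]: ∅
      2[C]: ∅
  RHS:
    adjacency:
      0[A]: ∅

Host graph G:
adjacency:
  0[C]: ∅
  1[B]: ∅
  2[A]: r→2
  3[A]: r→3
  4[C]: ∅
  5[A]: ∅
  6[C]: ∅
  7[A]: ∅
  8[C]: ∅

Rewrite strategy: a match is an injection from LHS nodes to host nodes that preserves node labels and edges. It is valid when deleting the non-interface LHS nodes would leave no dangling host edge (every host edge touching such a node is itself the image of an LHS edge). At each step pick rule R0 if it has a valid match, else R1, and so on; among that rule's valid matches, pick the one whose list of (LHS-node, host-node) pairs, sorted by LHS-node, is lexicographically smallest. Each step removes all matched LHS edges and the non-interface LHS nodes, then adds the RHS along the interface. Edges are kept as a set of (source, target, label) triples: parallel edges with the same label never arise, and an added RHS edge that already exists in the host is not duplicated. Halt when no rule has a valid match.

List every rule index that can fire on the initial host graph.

R0: no valid match — LHS pattern not found
R1: 16 valid matches — {0↦2, 1↦5, 2↦0}, {0↦2, 1↦5, 2↦4}, {0↦2, 1↦5, 2↦6} (+13 more)

Answer: [R1]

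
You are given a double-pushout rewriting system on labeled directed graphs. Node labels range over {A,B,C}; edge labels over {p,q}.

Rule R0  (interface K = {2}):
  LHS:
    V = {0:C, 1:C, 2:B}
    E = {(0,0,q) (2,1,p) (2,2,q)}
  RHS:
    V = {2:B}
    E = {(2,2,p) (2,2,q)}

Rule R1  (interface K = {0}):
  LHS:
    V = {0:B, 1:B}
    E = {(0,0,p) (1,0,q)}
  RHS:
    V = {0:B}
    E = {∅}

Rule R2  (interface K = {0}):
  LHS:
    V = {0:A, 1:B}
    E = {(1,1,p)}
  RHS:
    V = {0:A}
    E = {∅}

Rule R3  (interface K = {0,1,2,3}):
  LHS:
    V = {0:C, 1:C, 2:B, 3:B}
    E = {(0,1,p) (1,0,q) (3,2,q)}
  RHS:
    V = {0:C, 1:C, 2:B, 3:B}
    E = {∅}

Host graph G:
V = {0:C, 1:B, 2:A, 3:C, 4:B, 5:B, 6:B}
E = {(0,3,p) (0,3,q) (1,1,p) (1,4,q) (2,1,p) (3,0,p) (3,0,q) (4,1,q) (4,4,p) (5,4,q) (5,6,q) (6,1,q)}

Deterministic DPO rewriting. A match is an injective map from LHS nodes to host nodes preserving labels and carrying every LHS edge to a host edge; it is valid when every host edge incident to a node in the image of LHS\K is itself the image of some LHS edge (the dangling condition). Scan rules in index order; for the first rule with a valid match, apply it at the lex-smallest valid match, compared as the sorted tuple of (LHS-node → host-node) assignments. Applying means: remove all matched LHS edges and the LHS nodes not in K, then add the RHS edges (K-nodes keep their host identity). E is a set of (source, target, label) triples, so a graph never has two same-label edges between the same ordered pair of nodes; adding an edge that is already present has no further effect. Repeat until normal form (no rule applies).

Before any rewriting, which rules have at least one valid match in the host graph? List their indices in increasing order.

R0: no valid match — LHS pattern not found
R1: no valid match — 4 raw matches, all fail dangling condition
R2: no valid match — 2 raw matches, all fail dangling condition
R3: 10 valid matches — {0↦0, 1↦3, 2↦1, 3↦4}, {0↦0, 1↦3, 2↦1, 3↦6}, {0↦0, 1↦3, 2↦4, 3↦1} (+7 more)

Answer: [R3]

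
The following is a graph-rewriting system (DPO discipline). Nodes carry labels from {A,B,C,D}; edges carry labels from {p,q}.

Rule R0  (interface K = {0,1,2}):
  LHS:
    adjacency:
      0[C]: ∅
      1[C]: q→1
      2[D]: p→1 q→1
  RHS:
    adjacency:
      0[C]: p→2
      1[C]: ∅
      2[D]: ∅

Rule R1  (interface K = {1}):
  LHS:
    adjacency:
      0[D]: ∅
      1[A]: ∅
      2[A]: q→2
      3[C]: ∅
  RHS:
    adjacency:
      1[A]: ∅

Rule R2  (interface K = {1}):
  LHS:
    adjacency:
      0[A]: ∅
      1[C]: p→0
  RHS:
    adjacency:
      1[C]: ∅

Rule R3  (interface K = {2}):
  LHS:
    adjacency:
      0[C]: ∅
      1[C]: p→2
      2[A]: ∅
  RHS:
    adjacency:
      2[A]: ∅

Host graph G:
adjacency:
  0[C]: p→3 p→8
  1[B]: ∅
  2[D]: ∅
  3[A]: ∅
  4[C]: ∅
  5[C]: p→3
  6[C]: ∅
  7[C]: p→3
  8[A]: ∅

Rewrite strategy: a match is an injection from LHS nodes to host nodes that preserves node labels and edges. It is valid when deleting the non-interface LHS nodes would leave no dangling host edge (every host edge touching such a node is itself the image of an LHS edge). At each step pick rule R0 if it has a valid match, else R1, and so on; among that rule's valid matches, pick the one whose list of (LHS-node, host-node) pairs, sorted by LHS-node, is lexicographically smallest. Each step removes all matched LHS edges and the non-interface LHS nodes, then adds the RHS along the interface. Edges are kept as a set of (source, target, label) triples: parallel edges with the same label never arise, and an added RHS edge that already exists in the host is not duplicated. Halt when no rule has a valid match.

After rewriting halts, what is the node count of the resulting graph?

Answer: 3

Steps:
[0] host  ⇒  9 nodes, 4 edges  {0-p->3 0-p->8 5-p->3 7-p->3}
[1] R2 @ {0↦8, 1↦0}  ⇒  8 nodes, 3 edges  {0-p->3 5-p->3 7-p->3}
[2] R3 @ {0↦4, 1↦0, 2↦3}  ⇒  6 nodes, 2 edges  {5-p->3 7-p->3}
[3] R3 @ {0↦6, 1↦5, 2↦3}  ⇒  4 nodes, 1 edges  {7-p->3}
[4] R2 @ {0↦3, 1↦7}  ⇒  3 nodes, 0 edges  {∅}
final graph: no rule applies after step 4
NF nodes: {1:B, 2:D, 7:C}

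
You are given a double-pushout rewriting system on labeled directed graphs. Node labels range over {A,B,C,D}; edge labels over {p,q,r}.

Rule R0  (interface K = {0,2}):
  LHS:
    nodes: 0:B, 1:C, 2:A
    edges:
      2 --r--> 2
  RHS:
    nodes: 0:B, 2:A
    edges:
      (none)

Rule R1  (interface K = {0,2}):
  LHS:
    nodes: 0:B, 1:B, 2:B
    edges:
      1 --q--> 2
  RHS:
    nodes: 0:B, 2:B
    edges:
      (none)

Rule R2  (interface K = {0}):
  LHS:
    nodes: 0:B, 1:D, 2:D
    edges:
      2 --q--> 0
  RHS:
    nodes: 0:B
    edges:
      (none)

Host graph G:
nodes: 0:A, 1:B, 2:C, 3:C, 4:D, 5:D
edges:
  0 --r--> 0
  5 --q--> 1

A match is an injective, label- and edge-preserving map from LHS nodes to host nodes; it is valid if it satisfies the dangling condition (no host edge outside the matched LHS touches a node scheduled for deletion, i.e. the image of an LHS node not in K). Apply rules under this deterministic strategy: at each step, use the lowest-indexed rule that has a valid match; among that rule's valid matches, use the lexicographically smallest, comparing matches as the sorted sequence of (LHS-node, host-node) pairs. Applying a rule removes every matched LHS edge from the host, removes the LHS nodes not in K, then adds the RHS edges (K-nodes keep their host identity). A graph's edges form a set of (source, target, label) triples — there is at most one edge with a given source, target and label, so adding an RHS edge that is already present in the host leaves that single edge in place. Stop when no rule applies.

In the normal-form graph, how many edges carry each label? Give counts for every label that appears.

Answer: (no edges)

Rewrite trace:
[0] host  ⇒  6 nodes, 2 edges  {0-r->0 5-q->1}
[1] R0 @ {0↦1, 1↦2, 2↦0}  ⇒  5 nodes, 1 edges  {5-q->1}
[2] R2 @ {0↦1, 1↦4, 2↦5}  ⇒  3 nodes, 0 edges  {∅}
final graph: no rule applies after step 2
NF edges: []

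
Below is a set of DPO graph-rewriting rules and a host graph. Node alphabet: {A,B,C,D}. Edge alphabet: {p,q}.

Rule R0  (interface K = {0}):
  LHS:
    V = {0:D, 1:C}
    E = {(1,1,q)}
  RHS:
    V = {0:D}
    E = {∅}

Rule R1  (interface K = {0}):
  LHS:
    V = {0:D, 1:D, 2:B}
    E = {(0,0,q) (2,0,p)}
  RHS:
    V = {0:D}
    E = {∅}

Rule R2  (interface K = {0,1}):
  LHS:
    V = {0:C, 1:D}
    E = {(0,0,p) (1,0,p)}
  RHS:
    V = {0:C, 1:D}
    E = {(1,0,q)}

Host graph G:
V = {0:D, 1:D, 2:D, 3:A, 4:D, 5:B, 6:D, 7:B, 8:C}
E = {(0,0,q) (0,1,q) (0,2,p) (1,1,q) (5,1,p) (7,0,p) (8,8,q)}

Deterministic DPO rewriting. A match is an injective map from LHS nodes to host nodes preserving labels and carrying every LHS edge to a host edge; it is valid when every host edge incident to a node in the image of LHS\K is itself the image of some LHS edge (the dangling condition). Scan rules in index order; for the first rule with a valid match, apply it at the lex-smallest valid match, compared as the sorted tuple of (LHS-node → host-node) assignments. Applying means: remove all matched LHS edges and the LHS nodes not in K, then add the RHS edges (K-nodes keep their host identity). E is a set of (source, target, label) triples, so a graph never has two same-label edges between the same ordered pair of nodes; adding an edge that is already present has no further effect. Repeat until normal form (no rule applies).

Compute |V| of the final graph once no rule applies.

start.  V:9 E:7  edges: 0-q->0 0-q->1 0-p->2 1-q->1 5-p->1 7-p->0 8-q->8
1. fire R0 via {0↦0, 1↦8}  →  V:8 E:6  edges: 0-q->0 0-q->1 0-p->2 1-q->1 5-p->1 7-p->0
2. fire R1 via {0↦0, 1↦4, 2↦7}  →  V:6 E:4  edges: 0-q->1 0-p->2 1-q->1 5-p->1
3. fire R1 via {0↦1, 1↦6, 2↦5}  →  V:4 E:2  edges: 0-q->1 0-p->2
halt: no rule applies after step 3
NF nodes: {0:D, 1:D, 2:D, 3:A}

Answer: 4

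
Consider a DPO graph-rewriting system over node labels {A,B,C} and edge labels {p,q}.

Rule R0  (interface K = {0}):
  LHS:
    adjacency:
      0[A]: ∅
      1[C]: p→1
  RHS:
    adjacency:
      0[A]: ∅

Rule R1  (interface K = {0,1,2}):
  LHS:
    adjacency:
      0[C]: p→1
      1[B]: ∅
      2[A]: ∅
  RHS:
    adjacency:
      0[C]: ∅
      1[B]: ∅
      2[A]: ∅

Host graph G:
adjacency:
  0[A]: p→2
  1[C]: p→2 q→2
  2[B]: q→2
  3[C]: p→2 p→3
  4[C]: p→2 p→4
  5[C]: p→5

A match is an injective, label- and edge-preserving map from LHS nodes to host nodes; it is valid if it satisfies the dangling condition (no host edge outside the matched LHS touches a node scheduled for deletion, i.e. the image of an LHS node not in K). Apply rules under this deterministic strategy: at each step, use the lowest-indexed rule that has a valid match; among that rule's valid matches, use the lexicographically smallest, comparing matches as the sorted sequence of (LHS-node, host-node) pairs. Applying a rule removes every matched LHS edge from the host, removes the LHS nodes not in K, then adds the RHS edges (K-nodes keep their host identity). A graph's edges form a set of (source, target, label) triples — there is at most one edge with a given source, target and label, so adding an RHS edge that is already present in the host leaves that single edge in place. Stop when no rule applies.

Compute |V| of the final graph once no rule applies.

Answer: 3

Derivation:
initial: |V|=6 |E|=9  E = 0-p->2 1-p->2 1-q->2 2-q->2 3-p->2 3-p->3 4-p->2 4-p->4 5-p->5
step 1: apply R0 at {0↦0, 1↦5}  → |V|=5 |E|=8  E = 0-p->2 1-p->2 1-q->2 2-q->2 3-p->2 3-p->3 4-p->2 4-p->4
step 2: apply R1 at {0↦1, 1↦2, 2↦0}  → |V|=5 |E|=7  E = 0-p->2 1-q->2 2-q->2 3-p->2 3-p->3 4-p->2 4-p->4
step 3: apply R1 at {0↦3, 1↦2, 2↦0}  → |V|=5 |E|=6  E = 0-p->2 1-q->2 2-q->2 3-p->3 4-p->2 4-p->4
step 4: apply R0 at {0↦0, 1↦3}  → |V|=4 |E|=5  E = 0-p->2 1-q->2 2-q->2 4-p->2 4-p->4
step 5: apply R1 at {0↦4, 1↦2, 2↦0}  → |V|=4 |E|=4  E = 0-p->2 1-q->2 2-q->2 4-p->4
step 6: apply R0 at {0↦0, 1↦4}  → |V|=3 |E|=3  E = 0-p->2 1-q->2 2-q->2
normal form: no rule applies after step 6
NF nodes: {0:A, 1:C, 2:B}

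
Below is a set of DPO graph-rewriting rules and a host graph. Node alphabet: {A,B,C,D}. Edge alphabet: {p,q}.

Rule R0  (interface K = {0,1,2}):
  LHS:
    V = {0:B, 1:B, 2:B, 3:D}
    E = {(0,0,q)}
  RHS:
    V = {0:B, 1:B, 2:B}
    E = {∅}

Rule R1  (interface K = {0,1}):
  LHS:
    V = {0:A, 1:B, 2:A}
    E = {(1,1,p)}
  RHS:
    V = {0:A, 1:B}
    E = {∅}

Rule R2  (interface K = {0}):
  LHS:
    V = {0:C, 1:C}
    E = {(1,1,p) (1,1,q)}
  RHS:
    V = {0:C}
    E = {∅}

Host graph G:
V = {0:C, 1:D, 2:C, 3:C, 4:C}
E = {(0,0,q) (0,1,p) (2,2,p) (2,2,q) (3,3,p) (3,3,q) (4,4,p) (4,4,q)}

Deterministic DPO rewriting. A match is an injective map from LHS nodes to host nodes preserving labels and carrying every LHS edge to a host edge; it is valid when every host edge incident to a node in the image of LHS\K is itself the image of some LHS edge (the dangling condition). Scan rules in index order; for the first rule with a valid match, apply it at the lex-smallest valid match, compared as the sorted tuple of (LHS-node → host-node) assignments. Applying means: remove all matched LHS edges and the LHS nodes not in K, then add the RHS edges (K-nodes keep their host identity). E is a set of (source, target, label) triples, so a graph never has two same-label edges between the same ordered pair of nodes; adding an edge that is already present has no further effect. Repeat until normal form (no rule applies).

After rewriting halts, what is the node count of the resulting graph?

Answer: 2

Steps:
initial: |V|=5 |E|=8  E = 0-q->0 0-p->1 2-p->2 2-q->2 3-p->3 3-q->3 4-p->4 4-q->4
step 1: apply R2 at {0↦0, 1↦2}  → |V|=4 |E|=6  E = 0-q->0 0-p->1 3-p->3 3-q->3 4-p->4 4-q->4
step 2: apply R2 at {0↦0, 1↦3}  → |V|=3 |E|=4  E = 0-q->0 0-p->1 4-p->4 4-q->4
step 3: apply R2 at {0↦0, 1↦4}  → |V|=2 |E|=2  E = 0-q->0 0-p->1
halt: no rule applies after step 3
NF nodes: {0:C, 1:D}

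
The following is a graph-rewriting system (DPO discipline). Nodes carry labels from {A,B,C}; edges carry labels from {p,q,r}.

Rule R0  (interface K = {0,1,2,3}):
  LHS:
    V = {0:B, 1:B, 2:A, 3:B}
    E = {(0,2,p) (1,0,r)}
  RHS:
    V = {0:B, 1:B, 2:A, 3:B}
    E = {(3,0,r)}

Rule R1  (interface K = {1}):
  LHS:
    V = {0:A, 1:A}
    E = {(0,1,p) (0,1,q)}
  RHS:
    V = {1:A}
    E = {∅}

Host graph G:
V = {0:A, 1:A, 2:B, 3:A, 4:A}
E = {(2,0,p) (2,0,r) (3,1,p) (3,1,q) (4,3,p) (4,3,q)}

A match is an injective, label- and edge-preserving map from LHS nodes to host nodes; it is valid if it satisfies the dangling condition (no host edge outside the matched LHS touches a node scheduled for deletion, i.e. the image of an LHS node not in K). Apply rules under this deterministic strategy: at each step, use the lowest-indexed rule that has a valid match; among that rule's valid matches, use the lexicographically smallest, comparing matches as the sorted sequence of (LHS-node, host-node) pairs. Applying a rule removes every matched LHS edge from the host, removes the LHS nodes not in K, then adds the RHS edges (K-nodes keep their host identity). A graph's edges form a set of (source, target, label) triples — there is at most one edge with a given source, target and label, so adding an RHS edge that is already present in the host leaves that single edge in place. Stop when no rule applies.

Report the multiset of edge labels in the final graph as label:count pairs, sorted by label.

start.  V:5 E:6  edges: 2-p->0 2-r->0 3-p->1 3-q->1 4-p->3 4-q->3
1. fire R1 via {0↦4, 1↦3}  →  V:4 E:4  edges: 2-p->0 2-r->0 3-p->1 3-q->1
2. fire R1 via {0↦3, 1↦1}  →  V:3 E:2  edges: 2-p->0 2-r->0
final graph: no rule applies after step 2
NF edges: [(2, 0, 'p'), (2, 0, 'r')]

Answer: p:1 r:1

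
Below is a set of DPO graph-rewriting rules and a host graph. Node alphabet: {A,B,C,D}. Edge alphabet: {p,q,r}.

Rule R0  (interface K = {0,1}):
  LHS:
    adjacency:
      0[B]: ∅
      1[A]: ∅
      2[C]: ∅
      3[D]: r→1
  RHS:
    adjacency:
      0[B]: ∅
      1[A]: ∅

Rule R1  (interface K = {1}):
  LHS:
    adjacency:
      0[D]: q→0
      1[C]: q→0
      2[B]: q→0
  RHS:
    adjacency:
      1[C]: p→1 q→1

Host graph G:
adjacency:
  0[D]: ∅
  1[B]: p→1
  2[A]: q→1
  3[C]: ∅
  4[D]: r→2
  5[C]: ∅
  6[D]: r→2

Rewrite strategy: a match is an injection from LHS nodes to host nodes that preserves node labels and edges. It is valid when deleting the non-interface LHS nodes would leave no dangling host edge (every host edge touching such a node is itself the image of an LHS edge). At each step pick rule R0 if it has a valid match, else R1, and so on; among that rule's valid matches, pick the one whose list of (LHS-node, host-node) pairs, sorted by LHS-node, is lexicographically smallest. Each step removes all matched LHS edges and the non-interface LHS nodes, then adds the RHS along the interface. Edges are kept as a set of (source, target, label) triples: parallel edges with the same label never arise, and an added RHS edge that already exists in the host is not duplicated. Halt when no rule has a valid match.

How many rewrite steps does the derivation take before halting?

[0] host  ⇒  7 nodes, 4 edges  {1-p->1 2-q->1 4-r->2 6-r->2}
[1] R0 @ {0↦1, 1↦2, 2↦3, 3↦4}  ⇒  5 nodes, 3 edges  {1-p->1 2-q->1 6-r->2}
[2] R0 @ {0↦1, 1↦2, 2↦5, 3↦6}  ⇒  3 nodes, 2 edges  {1-p->1 2-q->1}
halt: no rule applies after step 2

Answer: 2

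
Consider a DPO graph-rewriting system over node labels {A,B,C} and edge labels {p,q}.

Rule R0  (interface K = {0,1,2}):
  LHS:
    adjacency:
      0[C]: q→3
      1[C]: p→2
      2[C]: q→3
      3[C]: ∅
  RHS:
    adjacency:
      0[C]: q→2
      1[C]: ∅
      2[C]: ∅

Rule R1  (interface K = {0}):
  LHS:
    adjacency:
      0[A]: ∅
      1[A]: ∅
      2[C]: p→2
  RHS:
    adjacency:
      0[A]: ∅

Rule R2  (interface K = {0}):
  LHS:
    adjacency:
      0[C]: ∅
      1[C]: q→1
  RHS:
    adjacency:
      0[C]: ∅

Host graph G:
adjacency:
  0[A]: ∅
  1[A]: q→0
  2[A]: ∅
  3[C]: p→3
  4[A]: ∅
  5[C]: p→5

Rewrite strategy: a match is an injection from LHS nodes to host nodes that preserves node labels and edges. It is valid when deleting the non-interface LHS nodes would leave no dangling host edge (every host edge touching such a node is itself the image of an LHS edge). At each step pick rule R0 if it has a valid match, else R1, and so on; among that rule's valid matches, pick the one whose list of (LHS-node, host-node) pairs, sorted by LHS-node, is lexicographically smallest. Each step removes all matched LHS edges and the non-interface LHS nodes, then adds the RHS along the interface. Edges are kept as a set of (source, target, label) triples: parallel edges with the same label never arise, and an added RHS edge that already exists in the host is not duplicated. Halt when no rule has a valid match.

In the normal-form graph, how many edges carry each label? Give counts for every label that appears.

Answer: q:1

Rewrite trace:
start.  V:6 E:3  edges: 1-q->0 3-p->3 5-p->5
1. fire R1 via {0↦0, 1↦2, 2↦3}  →  V:4 E:2  edges: 1-q->0 5-p->5
2. fire R1 via {0↦0, 1↦4, 2↦5}  →  V:2 E:1  edges: 1-q->0
halt: no rule applies after step 2
NF edges: [(1, 0, 'q')]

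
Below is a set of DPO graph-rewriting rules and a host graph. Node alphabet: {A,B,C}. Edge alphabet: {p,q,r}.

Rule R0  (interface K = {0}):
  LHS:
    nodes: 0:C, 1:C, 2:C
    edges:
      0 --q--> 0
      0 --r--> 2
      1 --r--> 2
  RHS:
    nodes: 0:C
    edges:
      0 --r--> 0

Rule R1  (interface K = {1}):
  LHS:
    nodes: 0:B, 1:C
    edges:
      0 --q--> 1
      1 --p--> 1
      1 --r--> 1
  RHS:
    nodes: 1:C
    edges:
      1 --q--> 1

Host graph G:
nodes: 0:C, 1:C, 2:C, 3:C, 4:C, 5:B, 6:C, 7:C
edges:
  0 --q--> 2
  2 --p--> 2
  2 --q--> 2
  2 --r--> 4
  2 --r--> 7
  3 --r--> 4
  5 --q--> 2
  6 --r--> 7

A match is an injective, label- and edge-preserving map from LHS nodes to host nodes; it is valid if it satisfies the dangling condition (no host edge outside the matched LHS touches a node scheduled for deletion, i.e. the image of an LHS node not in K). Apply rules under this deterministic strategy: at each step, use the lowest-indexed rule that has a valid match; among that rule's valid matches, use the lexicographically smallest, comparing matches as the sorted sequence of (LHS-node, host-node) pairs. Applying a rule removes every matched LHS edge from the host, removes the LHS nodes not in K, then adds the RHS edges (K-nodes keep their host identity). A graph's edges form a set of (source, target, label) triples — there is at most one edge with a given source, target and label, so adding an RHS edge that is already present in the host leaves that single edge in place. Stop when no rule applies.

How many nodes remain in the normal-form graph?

Answer: 3

Steps:
initial: |V|=8 |E|=8  E = 0-q->2 2-p->2 2-q->2 2-r->4 2-r->7 3-r->4 5-q->2 6-r->7
step 1: apply R0 at {0↦2, 1↦3, 2↦4}  → |V|=6 |E|=6  E = 0-q->2 2-p->2 2-r->2 2-r->7 5-q->2 6-r->7
step 2: apply R1 at {0↦5, 1↦2}  → |V|=5 |E|=4  E = 0-q->2 2-q->2 2-r->7 6-r->7
step 3: apply R0 at {0↦2, 1↦6, 2↦7}  → |V|=3 |E|=2  E = 0-q->2 2-r->2
final graph: no rule applies after step 3
NF nodes: {0:C, 1:C, 2:C}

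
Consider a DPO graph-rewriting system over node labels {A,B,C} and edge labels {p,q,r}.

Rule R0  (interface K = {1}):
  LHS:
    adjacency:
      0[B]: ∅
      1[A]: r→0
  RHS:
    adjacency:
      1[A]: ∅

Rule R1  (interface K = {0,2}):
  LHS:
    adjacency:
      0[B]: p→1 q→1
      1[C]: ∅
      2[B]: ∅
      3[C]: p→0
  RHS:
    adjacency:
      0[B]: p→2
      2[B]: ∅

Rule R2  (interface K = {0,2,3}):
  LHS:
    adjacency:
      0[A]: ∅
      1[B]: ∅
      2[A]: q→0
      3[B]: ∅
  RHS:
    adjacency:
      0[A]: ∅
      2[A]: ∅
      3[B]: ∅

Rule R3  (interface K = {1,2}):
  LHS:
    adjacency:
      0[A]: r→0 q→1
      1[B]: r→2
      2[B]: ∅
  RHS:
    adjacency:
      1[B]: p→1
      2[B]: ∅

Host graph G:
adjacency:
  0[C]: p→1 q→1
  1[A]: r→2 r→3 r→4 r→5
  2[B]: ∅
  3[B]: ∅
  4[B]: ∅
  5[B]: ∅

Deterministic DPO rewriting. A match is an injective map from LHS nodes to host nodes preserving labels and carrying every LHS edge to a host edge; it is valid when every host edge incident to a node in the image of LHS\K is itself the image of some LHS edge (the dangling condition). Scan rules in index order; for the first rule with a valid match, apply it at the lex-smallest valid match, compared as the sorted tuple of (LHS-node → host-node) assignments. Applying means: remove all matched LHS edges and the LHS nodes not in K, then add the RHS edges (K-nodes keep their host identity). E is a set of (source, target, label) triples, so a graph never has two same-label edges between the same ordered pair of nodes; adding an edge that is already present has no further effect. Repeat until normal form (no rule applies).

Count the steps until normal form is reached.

initial: |V|=6 |E|=6  E = 0-p->1 0-q->1 1-r->2 1-r->3 1-r->4 1-r->5
step 1: apply R0 at {0↦2, 1↦1}  → |V|=5 |E|=5  E = 0-p->1 0-q->1 1-r->3 1-r->4 1-r->5
step 2: apply R0 at {0↦3, 1↦1}  → |V|=4 |E|=4  E = 0-p->1 0-q->1 1-r->4 1-r->5
step 3: apply R0 at {0↦4, 1↦1}  → |V|=3 |E|=3  E = 0-p->1 0-q->1 1-r->5
step 4: apply R0 at {0↦5, 1↦1}  → |V|=2 |E|=2  E = 0-p->1 0-q->1
halt: no rule applies after step 4

Answer: 4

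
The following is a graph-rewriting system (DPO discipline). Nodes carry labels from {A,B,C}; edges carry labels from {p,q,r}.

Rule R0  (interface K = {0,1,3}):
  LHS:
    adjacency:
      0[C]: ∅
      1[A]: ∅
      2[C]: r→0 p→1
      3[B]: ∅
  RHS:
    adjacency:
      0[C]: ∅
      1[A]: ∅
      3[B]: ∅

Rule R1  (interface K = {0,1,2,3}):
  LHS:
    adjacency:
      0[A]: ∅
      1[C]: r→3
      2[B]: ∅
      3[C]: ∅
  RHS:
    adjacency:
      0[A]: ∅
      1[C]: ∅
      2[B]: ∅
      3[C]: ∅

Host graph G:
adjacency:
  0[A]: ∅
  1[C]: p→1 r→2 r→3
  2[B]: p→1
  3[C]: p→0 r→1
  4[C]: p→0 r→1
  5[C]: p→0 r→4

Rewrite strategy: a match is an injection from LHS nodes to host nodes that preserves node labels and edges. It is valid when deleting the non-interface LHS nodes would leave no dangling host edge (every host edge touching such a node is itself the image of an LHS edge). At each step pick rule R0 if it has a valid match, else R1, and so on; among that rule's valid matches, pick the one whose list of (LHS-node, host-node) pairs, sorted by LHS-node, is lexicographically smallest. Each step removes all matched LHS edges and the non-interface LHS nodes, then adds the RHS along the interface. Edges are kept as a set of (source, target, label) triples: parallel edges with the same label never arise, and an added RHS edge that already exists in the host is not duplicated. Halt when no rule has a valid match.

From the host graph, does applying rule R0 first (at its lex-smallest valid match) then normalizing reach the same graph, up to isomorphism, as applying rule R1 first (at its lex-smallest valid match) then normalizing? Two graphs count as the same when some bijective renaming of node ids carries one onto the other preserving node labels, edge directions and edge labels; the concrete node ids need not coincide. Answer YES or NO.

branch R0-first: apply at {0↦4, 1↦0, 2↦5, 3↦2} → |E|=8, then 3 more step(s) → NF |V|=3 |E|=3 V={0:A, 1:C, 2:B} E=1-p->1 1-r->2 2-p->1
branch R1-first: apply at {0↦0, 1↦1, 2↦2, 3↦3} → |E|=9, then 3 more step(s) → NF |V|=3 |E|=3 V={0:A, 1:C, 2:B} E=1-p->1 1-r->2 2-p->1
graphs isomorphic (equal up to label-preserving node renaming)

Answer: YES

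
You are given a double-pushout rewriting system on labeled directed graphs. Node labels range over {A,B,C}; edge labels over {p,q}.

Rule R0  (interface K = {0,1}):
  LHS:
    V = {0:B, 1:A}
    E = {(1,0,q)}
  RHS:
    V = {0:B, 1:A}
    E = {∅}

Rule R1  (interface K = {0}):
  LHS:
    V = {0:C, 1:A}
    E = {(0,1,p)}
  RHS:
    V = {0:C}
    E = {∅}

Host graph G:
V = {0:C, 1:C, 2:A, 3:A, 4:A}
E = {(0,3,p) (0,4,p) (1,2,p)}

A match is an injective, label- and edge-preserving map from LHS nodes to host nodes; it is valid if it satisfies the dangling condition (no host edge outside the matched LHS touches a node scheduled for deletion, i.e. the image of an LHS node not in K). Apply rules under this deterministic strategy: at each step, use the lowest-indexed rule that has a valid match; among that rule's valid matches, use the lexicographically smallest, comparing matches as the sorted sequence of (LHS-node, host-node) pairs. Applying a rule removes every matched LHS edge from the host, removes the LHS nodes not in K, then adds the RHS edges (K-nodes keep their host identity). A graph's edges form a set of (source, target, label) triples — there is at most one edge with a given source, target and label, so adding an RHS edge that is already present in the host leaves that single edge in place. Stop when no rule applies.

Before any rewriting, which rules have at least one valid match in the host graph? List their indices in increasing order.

Answer: [R1]

Rewrite trace:
R0: no valid match — LHS pattern not found
R1: 3 valid matches — {0↦0, 1↦3}, {0↦0, 1↦4}, {0↦1, 1↦2}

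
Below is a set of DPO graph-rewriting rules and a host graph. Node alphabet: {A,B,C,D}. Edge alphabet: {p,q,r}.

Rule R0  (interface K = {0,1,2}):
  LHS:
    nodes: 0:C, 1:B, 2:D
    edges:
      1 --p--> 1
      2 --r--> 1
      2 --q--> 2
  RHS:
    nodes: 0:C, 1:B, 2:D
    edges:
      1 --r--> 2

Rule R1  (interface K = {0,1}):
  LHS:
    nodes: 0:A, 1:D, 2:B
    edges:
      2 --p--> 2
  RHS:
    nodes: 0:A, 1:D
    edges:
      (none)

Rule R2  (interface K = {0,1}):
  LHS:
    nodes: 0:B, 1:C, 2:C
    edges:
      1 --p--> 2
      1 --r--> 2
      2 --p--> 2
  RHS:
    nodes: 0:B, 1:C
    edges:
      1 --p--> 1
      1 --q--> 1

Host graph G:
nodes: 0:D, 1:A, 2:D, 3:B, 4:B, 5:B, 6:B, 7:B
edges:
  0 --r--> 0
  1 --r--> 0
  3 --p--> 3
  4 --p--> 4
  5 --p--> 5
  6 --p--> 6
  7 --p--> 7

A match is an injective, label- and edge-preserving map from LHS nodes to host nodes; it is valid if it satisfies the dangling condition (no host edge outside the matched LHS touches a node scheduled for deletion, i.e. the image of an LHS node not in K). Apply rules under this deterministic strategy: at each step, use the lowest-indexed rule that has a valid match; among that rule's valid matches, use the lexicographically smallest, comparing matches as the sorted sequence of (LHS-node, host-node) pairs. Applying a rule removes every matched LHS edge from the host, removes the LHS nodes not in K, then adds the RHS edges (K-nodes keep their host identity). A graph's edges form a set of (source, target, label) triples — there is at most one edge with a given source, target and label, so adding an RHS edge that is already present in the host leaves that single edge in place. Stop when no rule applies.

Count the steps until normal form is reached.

Answer: 5

Steps:
start.  V:8 E:7  edges: 0-r->0 1-r->0 3-p->3 4-p->4 5-p->5 6-p->6 7-p->7
1. fire R1 via {0↦1, 1↦0, 2↦3}  →  V:7 E:6  edges: 0-r->0 1-r->0 4-p->4 5-p->5 6-p->6 7-p->7
2. fire R1 via {0↦1, 1↦0, 2↦4}  →  V:6 E:5  edges: 0-r->0 1-r->0 5-p->5 6-p->6 7-p->7
3. fire R1 via {0↦1, 1↦0, 2↦5}  →  V:5 E:4  edges: 0-r->0 1-r->0 6-p->6 7-p->7
4. fire R1 via {0↦1, 1↦0, 2↦6}  →  V:4 E:3  edges: 0-r->0 1-r->0 7-p->7
5. fire R1 via {0↦1, 1↦0, 2↦7}  →  V:3 E:2  edges: 0-r->0 1-r->0
halt: no rule applies after step 5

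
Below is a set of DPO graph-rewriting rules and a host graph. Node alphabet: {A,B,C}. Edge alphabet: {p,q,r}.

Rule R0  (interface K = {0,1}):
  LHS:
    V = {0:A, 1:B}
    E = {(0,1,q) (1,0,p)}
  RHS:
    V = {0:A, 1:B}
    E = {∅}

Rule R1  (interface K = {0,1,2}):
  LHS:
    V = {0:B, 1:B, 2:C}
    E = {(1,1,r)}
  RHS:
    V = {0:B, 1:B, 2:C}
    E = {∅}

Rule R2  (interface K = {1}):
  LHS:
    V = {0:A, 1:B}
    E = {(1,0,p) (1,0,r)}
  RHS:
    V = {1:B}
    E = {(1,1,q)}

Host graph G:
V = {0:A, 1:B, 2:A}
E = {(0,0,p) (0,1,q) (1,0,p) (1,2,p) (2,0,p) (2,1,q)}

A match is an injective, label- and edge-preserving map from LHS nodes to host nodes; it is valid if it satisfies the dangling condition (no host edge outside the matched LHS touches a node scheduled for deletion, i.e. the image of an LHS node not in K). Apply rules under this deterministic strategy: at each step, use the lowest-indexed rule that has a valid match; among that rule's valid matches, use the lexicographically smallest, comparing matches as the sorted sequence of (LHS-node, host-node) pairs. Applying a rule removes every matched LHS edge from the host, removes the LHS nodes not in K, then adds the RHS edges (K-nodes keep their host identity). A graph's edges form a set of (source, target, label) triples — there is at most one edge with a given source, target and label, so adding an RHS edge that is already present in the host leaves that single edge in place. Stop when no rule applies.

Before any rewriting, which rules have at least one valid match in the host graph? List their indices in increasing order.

R0: 2 valid matches — {0↦0, 1↦1}, {0↦2, 1↦1}
R1: no valid match — LHS pattern not found
R2: no valid match — LHS pattern not found

Answer: [R0]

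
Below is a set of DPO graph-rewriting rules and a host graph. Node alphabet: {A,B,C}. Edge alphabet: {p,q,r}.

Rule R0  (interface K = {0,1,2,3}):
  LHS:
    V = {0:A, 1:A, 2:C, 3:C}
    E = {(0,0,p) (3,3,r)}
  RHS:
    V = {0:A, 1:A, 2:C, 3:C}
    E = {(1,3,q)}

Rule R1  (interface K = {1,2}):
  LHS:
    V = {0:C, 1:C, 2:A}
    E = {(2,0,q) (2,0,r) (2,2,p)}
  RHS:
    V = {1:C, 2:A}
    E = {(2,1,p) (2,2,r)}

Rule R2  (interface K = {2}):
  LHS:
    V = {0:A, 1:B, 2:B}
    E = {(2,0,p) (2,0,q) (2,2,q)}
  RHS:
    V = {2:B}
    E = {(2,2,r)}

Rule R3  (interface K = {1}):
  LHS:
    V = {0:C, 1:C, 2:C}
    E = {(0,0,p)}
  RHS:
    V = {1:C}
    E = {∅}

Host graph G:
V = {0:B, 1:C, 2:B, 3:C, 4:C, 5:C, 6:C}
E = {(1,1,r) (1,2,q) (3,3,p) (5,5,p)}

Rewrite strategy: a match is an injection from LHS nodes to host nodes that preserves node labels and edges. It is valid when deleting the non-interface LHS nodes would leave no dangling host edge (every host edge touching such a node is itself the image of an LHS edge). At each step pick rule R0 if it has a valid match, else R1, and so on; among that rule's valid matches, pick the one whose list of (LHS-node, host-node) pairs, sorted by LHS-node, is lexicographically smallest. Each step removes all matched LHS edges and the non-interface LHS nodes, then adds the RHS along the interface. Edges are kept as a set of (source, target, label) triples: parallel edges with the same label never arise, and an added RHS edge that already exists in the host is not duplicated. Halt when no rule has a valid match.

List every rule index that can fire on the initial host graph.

Answer: [R3]

Derivation:
R0: no valid match — LHS pattern not found
R1: no valid match — LHS pattern not found
R2: no valid match — LHS pattern not found
R3: 12 valid matches — {0↦3, 1↦1, 2↦4}, {0↦3, 1↦1, 2↦6}, {0↦3, 1↦4, 2↦6} (+9 more)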